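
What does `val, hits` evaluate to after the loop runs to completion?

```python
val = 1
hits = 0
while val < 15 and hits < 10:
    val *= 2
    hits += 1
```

Let's trace through this code step by step.

Initialize: val = 1
Initialize: hits = 0
Entering loop: while val < 15 and hits < 10:
After iteration 1: val = 2, hits = 1
After iteration 2: val = 4, hits = 2
After iteration 3: val = 8, hits = 3
After iteration 4: val = 16, hits = 4
Loop ends.

Final answer: 16, 4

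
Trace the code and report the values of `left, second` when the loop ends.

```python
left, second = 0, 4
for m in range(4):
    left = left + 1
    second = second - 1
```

Let's trace through this code step by step.

Initialize: left = 0
Initialize: second = 4
Entering loop: for m in range(4):
After iteration 1: m = 0, left = 1, second = 3
After iteration 2: m = 1, left = 2, second = 2
After iteration 3: m = 2, left = 3, second = 1
After iteration 4: m = 3, left = 4, second = 0
Loop ends.

Final answer: 4, 0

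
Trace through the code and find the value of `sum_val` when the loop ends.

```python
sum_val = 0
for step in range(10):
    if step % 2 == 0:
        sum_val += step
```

Let's trace through this code step by step.

Initialize: sum_val = 0
Entering loop: for step in range(10):
After iteration 1: step = 0, sum_val = 0
After iteration 2: step = 1, sum_val = 0
After iteration 3: step = 2, sum_val = 2
After iteration 4: step = 3, sum_val = 2
After iteration 5: step = 4, sum_val = 6
After iteration 6: step = 5, sum_val = 6
After iteration 7: step = 6, sum_val = 12
After iteration 8: step = 7, sum_val = 12
After iteration 9: step = 8, sum_val = 20
After iteration 10: step = 9, sum_val = 20
Loop ends.

Final answer: 20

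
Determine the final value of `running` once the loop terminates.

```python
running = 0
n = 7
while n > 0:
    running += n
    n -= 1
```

Let's trace through this code step by step.

Initialize: running = 0
Initialize: n = 7
Entering loop: while n > 0:
After iteration 1: running = 7, n = 6
After iteration 2: running = 13, n = 5
After iteration 3: running = 18, n = 4
After iteration 4: running = 22, n = 3
After iteration 5: running = 25, n = 2
After iteration 6: running = 27, n = 1
After iteration 7: running = 28, n = 0
Loop ends.

Final answer: 28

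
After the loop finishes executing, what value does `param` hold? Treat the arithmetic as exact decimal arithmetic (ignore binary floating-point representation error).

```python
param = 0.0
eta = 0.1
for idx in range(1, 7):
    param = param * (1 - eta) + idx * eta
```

Let's trace through this code step by step.

Initialize: param = 0.0
Initialize: eta = 0.1
Entering loop: for idx in range(1, 7):
After iteration 1: idx = 1, param = 0.1
After iteration 2: idx = 2, param = 0.29
After iteration 3: idx = 3, param = 0.561
After iteration 4: idx = 4, param = 0.9049
After iteration 5: idx = 5, param = 1.31441
After iteration 6: idx = 6, param = 1.782969
Loop ends.

Final answer: 1.782969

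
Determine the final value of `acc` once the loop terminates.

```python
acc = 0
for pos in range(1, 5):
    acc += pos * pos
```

Let's trace through this code step by step.

Initialize: acc = 0
Entering loop: for pos in range(1, 5):
After iteration 1: pos = 1, acc = 1
After iteration 2: pos = 2, acc = 5
After iteration 3: pos = 3, acc = 14
After iteration 4: pos = 4, acc = 30
Loop ends.

Final answer: 30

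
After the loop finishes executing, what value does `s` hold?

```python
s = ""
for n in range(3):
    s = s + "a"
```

Let's trace through this code step by step.

Initialize: s = ''
Entering loop: for n in range(3):
After iteration 1: n = 0, s = 'a'
After iteration 2: n = 1, s = 'aa'
After iteration 3: n = 2, s = 'aaa'
Loop ends.

Final answer: 'aaa'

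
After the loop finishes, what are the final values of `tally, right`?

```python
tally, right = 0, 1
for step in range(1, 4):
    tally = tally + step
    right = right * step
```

Let's trace through this code step by step.

Initialize: tally = 0
Initialize: right = 1
Entering loop: for step in range(1, 4):
After iteration 1: step = 1, tally = 1, right = 1
After iteration 2: step = 2, tally = 3, right = 2
After iteration 3: step = 3, tally = 6, right = 6
Loop ends.

Final answer: 6, 6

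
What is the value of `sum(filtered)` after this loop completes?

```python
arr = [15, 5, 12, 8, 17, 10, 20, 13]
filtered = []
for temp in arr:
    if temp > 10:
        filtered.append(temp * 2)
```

Let's trace through this code step by step.

Initialize: arr = [15, 5, 12, 8, 17, 10, 20, 13]
Initialize: filtered = []
Entering loop: for temp in arr:
After iteration 1: temp = 15, filtered = [30]
After iteration 2: temp = 5, filtered = [30]
After iteration 3: temp = 12, filtered = [30, 24]
After iteration 4: temp = 8, filtered = [30, 24]
After iteration 5: temp = 17, filtered = [30, 24, 34]
After iteration 6: temp = 10, filtered = [30, 24, 34]
After iteration 7: temp = 20, filtered = [30, 24, 34, 40]
After iteration 8: temp = 13, filtered = [30, 24, 34, 40, 26]
Loop ends.
sum(filtered) = 154

Final answer: 154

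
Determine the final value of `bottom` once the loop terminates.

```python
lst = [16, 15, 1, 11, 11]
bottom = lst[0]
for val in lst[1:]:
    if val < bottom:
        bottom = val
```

Let's trace through this code step by step.

Initialize: lst = [16, 15, 1, 11, 11]
Initialize: bottom = 16
Entering loop: for val in lst[1:]:
After iteration 1: val = 15, bottom = 15
After iteration 2: val = 1, bottom = 1
After iteration 3: val = 11, bottom = 1
After iteration 4: val = 11, bottom = 1
Loop ends.

Final answer: 1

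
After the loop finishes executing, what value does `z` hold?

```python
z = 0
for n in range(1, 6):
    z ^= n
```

Let's trace through this code step by step.

Initialize: z = 0
Entering loop: for n in range(1, 6):
After iteration 1: n = 1, z = 1
After iteration 2: n = 2, z = 3
After iteration 3: n = 3, z = 0
After iteration 4: n = 4, z = 4
After iteration 5: n = 5, z = 1
Loop ends.

Final answer: 1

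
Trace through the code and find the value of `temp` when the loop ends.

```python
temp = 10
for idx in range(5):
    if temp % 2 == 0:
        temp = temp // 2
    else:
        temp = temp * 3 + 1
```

Let's trace through this code step by step.

Initialize: temp = 10
Entering loop: for idx in range(5):
After iteration 1: idx = 0, temp = 5
After iteration 2: idx = 1, temp = 16
After iteration 3: idx = 2, temp = 8
After iteration 4: idx = 3, temp = 4
After iteration 5: idx = 4, temp = 2
Loop ends.

Final answer: 2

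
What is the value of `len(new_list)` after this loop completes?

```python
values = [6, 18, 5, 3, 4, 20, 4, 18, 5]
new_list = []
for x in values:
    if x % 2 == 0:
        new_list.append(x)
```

Let's trace through this code step by step.

Initialize: values = [6, 18, 5, 3, 4, 20, 4, 18, 5]
Initialize: new_list = []
Entering loop: for x in values:
After iteration 1: x = 6, new_list = [6]
After iteration 2: x = 18, new_list = [6, 18]
After iteration 3: x = 5, new_list = [6, 18]
After iteration 4: x = 3, new_list = [6, 18]
After iteration 5: x = 4, new_list = [6, 18, 4]
After iteration 6: x = 20, new_list = [6, 18, 4, 20]
After iteration 7: x = 4, new_list = [6, 18, 4, 20, 4]
After iteration 8: x = 18, new_list = [6, 18, 4, 20, 4, 18]
After iteration 9: x = 5, new_list = [6, 18, 4, 20, 4, 18]
Loop ends.
len(new_list) = 6

Final answer: 6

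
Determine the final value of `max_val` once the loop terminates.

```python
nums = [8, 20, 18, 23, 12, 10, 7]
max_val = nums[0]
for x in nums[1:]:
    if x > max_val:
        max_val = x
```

Let's trace through this code step by step.

Initialize: nums = [8, 20, 18, 23, 12, 10, 7]
Initialize: max_val = 8
Entering loop: for x in nums[1:]:
After iteration 1: x = 20, max_val = 20
After iteration 2: x = 18, max_val = 20
After iteration 3: x = 23, max_val = 23
After iteration 4: x = 12, max_val = 23
After iteration 5: x = 10, max_val = 23
After iteration 6: x = 7, max_val = 23
Loop ends.

Final answer: 23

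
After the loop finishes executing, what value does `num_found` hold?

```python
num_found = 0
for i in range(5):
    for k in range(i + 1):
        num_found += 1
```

Let's trace through this code step by step.

Initialize: num_found = 0
Entering loop: for i in range(5):
After iteration 1: i = 0, num_found = 1, k = 0
After iteration 2: i = 1, num_found = 3, k = 1
After iteration 3: i = 2, num_found = 6, k = 2
After iteration 4: i = 3, num_found = 10, k = 3
After iteration 5: i = 4, num_found = 15, k = 4
Loop ends.

Final answer: 15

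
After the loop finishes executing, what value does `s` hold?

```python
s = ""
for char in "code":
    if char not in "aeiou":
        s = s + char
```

Let's trace through this code step by step.

Initialize: s = ''
Entering loop: for char in "code":
After iteration 1: char = 'c', s = 'c'
After iteration 2: char = 'o', s = 'c'
After iteration 3: char = 'd', s = 'cd'
After iteration 4: char = 'e', s = 'cd'
Loop ends.

Final answer: 'cd'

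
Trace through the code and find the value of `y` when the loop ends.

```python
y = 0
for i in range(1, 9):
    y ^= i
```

Let's trace through this code step by step.

Initialize: y = 0
Entering loop: for i in range(1, 9):
After iteration 1: i = 1, y = 1
After iteration 2: i = 2, y = 3
After iteration 3: i = 3, y = 0
After iteration 4: i = 4, y = 4
After iteration 5: i = 5, y = 1
After iteration 6: i = 6, y = 7
After iteration 7: i = 7, y = 0
After iteration 8: i = 8, y = 8
Loop ends.

Final answer: 8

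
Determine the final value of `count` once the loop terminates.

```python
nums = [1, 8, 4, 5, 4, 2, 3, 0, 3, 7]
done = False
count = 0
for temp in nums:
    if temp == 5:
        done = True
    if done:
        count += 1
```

Let's trace through this code step by step.

Initialize: nums = [1, 8, 4, 5, 4, 2, 3, 0, 3, 7]
Initialize: done = False
Initialize: count = 0
Entering loop: for temp in nums:
After iteration 1: temp = 1, done = False, count = 0
After iteration 2: temp = 8, done = False, count = 0
After iteration 3: temp = 4, done = False, count = 0
After iteration 4: temp = 5, done = True, count = 1
After iteration 5: temp = 4, done = True, count = 2
After iteration 6: temp = 2, done = True, count = 3
After iteration 7: temp = 3, done = True, count = 4
After iteration 8: temp = 0, done = True, count = 5
After iteration 9: temp = 3, done = True, count = 6
After iteration 10: temp = 7, done = True, count = 7
Loop ends.

Final answer: 7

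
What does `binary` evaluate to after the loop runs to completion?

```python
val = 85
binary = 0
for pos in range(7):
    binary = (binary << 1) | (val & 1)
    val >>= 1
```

Let's trace through this code step by step.

Initialize: val = 85
Initialize: binary = 0
Entering loop: for pos in range(7):
After iteration 1: pos = 0, val = 42, binary = 1
After iteration 2: pos = 1, val = 21, binary = 2
After iteration 3: pos = 2, val = 10, binary = 5
After iteration 4: pos = 3, val = 5, binary = 10
After iteration 5: pos = 4, val = 2, binary = 21
After iteration 6: pos = 5, val = 1, binary = 42
After iteration 7: pos = 6, val = 0, binary = 85
Loop ends.

Final answer: 85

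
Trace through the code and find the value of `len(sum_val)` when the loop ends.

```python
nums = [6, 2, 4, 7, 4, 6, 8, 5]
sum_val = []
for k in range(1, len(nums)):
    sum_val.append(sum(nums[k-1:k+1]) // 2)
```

Let's trace through this code step by step.

Initialize: nums = [6, 2, 4, 7, 4, 6, 8, 5]
Initialize: sum_val = []
Entering loop: for k in range(1, len(nums)):
After iteration 1: k = 1, sum_val = [4]
After iteration 2: k = 2, sum_val = [4, 3]
After iteration 3: k = 3, sum_val = [4, 3, 5]
After iteration 4: k = 4, sum_val = [4, 3, 5, 5]
After iteration 5: k = 5, sum_val = [4, 3, 5, 5, 5]
After iteration 6: k = 6, sum_val = [4, 3, 5, 5, 5, 7]
After iteration 7: k = 7, sum_val = [4, 3, 5, 5, 5, 7, 6]
Loop ends.
len(sum_val) = 7

Final answer: 7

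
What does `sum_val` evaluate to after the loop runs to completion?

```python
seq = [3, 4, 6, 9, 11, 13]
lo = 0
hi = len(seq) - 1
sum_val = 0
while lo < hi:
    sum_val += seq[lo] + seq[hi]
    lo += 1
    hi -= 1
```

Let's trace through this code step by step.

Initialize: seq = [3, 4, 6, 9, 11, 13]
Initialize: lo = 0
Initialize: hi = 5
Initialize: sum_val = 0
Entering loop: while lo < hi:
After iteration 1: lo = 1, hi = 4, sum_val = 16
After iteration 2: lo = 2, hi = 3, sum_val = 31
After iteration 3: lo = 3, hi = 2, sum_val = 46
Loop ends.

Final answer: 46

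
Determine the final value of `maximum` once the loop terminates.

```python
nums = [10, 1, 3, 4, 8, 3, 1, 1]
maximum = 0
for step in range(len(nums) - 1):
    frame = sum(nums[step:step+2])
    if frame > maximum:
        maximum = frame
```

Let's trace through this code step by step.

Initialize: nums = [10, 1, 3, 4, 8, 3, 1, 1]
Initialize: maximum = 0
Entering loop: for step in range(len(nums) - 1):
After iteration 1: step = 0, maximum = 11, frame = 11
After iteration 2: step = 1, maximum = 11, frame = 4
After iteration 3: step = 2, maximum = 11, frame = 7
After iteration 4: step = 3, maximum = 12, frame = 12
After iteration 5: step = 4, maximum = 12, frame = 11
After iteration 6: step = 5, maximum = 12, frame = 4
After iteration 7: step = 6, maximum = 12, frame = 2
Loop ends.

Final answer: 12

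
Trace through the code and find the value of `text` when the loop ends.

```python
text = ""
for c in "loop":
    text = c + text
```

Let's trace through this code step by step.

Initialize: text = ''
Entering loop: for c in "loop":
After iteration 1: c = 'l', text = 'l'
After iteration 2: c = 'o', text = 'ol'
After iteration 3: c = 'o', text = 'ool'
After iteration 4: c = 'p', text = 'pool'
Loop ends.

Final answer: 'pool'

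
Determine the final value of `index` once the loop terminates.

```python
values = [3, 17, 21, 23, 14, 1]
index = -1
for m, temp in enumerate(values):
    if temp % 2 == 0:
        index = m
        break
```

Let's trace through this code step by step.

Initialize: values = [3, 17, 21, 23, 14, 1]
Initialize: index = -1
Entering loop: for m, temp in enumerate(values):
After iteration 1: m = 0, temp = 3, index = -1
After iteration 2: m = 1, temp = 17, index = -1
After iteration 3: m = 2, temp = 21, index = -1
After iteration 4: m = 3, temp = 23, index = -1
After iteration 5: m = 4, temp = 14, index = 4
Loop ends.

Final answer: 4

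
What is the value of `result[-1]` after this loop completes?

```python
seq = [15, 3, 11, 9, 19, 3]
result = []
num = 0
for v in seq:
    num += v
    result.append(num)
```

Let's trace through this code step by step.

Initialize: seq = [15, 3, 11, 9, 19, 3]
Initialize: result = []
Initialize: num = 0
Entering loop: for v in seq:
After iteration 1: v = 15, result = [15], num = 15
After iteration 2: v = 3, result = [15, 18], num = 18
After iteration 3: v = 11, result = [15, 18, 29], num = 29
After iteration 4: v = 9, result = [15, 18, 29, 38], num = 38
After iteration 5: v = 19, result = [15, 18, 29, 38, 57], num = 57
After iteration 6: v = 3, result = [15, 18, 29, 38, 57, 60], num = 60
Loop ends.
result[-1] = 60

Final answer: 60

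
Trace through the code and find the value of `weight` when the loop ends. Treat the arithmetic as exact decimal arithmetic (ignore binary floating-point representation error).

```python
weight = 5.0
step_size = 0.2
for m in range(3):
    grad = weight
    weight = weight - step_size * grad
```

Let's trace through this code step by step.

Initialize: weight = 5.0
Initialize: step_size = 0.2
Entering loop: for m in range(3):
After iteration 1: m = 0, weight = 4.0, grad = 5.0
After iteration 2: m = 1, weight = 3.2, grad = 4.0
After iteration 3: m = 2, weight = 2.56, grad = 3.2
Loop ends.

Final answer: 2.56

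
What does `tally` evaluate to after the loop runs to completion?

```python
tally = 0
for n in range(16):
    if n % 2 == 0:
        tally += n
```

Let's trace through this code step by step.

Initialize: tally = 0
Entering loop: for n in range(16):
After iteration 1: n = 0, tally = 0
After iteration 2: n = 1, tally = 0
After iteration 3: n = 2, tally = 2
After iteration 4: n = 3, tally = 2
After iteration 5: n = 4, tally = 6
After iteration 6: n = 5, tally = 6
After iteration 7: n = 6, tally = 12
After iteration 8: n = 7, tally = 12
After iteration 9: n = 8, tally = 20
After iteration 10: n = 9, tally = 20
After iteration 11: n = 10, tally = 30
After iteration 12: n = 11, tally = 30
After iteration 13: n = 12, tally = 42
After iteration 14: n = 13, tally = 42
After iteration 15: n = 14, tally = 56
After iteration 16: n = 15, tally = 56
Loop ends.

Final answer: 56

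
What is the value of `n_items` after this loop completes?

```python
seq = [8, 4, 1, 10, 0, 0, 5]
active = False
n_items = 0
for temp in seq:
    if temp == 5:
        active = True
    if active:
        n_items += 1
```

Let's trace through this code step by step.

Initialize: seq = [8, 4, 1, 10, 0, 0, 5]
Initialize: active = False
Initialize: n_items = 0
Entering loop: for temp in seq:
After iteration 1: temp = 8, active = False, n_items = 0
After iteration 2: temp = 4, active = False, n_items = 0
After iteration 3: temp = 1, active = False, n_items = 0
After iteration 4: temp = 10, active = False, n_items = 0
After iteration 5: temp = 0, active = False, n_items = 0
After iteration 6: temp = 0, active = False, n_items = 0
After iteration 7: temp = 5, active = True, n_items = 1
Loop ends.

Final answer: 1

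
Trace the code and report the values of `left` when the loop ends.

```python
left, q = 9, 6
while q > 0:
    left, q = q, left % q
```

Let's trace through this code step by step.

Initialize: left = 9
Initialize: q = 6
Entering loop: while q > 0:
After iteration 1: left = 6, q = 3
After iteration 2: left = 3, q = 0
Loop ends.

Final answer: 3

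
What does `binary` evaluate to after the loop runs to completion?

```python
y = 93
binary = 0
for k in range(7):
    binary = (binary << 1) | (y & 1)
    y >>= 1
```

Let's trace through this code step by step.

Initialize: y = 93
Initialize: binary = 0
Entering loop: for k in range(7):
After iteration 1: k = 0, y = 46, binary = 1
After iteration 2: k = 1, y = 23, binary = 2
After iteration 3: k = 2, y = 11, binary = 5
After iteration 4: k = 3, y = 5, binary = 11
After iteration 5: k = 4, y = 2, binary = 23
After iteration 6: k = 5, y = 1, binary = 46
After iteration 7: k = 6, y = 0, binary = 93
Loop ends.

Final answer: 93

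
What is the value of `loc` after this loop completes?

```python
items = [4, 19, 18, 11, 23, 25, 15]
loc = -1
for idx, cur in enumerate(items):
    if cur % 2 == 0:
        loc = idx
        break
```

Let's trace through this code step by step.

Initialize: items = [4, 19, 18, 11, 23, 25, 15]
Initialize: loc = -1
Entering loop: for idx, cur in enumerate(items):
After iteration 1: idx = 0, cur = 4, loc = 0
Loop ends.

Final answer: 0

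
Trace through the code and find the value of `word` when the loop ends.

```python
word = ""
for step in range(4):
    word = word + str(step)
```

Let's trace through this code step by step.

Initialize: word = ''
Entering loop: for step in range(4):
After iteration 1: step = 0, word = '0'
After iteration 2: step = 1, word = '01'
After iteration 3: step = 2, word = '012'
After iteration 4: step = 3, word = '0123'
Loop ends.

Final answer: '0123'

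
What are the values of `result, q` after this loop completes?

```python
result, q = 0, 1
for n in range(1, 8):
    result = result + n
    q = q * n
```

Let's trace through this code step by step.

Initialize: result = 0
Initialize: q = 1
Entering loop: for n in range(1, 8):
After iteration 1: n = 1, result = 1, q = 1
After iteration 2: n = 2, result = 3, q = 2
After iteration 3: n = 3, result = 6, q = 6
After iteration 4: n = 4, result = 10, q = 24
After iteration 5: n = 5, result = 15, q = 120
After iteration 6: n = 6, result = 21, q = 720
After iteration 7: n = 7, result = 28, q = 5040
Loop ends.

Final answer: 28, 5040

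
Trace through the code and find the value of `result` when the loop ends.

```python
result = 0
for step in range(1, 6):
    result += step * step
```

Let's trace through this code step by step.

Initialize: result = 0
Entering loop: for step in range(1, 6):
After iteration 1: step = 1, result = 1
After iteration 2: step = 2, result = 5
After iteration 3: step = 3, result = 14
After iteration 4: step = 4, result = 30
After iteration 5: step = 5, result = 55
Loop ends.

Final answer: 55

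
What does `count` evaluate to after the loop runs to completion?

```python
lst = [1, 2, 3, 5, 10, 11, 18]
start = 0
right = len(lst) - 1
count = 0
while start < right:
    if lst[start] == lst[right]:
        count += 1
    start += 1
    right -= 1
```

Let's trace through this code step by step.

Initialize: lst = [1, 2, 3, 5, 10, 11, 18]
Initialize: start = 0
Initialize: right = 6
Initialize: count = 0
Entering loop: while start < right:
After iteration 1: start = 1, right = 5, count = 0
After iteration 2: start = 2, right = 4, count = 0
After iteration 3: start = 3, right = 3, count = 0
Loop ends.

Final answer: 0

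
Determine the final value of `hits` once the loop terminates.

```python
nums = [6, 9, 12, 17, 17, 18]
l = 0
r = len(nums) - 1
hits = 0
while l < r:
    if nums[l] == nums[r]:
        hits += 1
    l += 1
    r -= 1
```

Let's trace through this code step by step.

Initialize: nums = [6, 9, 12, 17, 17, 18]
Initialize: l = 0
Initialize: r = 5
Initialize: hits = 0
Entering loop: while l < r:
After iteration 1: l = 1, r = 4, hits = 0
After iteration 2: l = 2, r = 3, hits = 0
After iteration 3: l = 3, r = 2, hits = 0
Loop ends.

Final answer: 0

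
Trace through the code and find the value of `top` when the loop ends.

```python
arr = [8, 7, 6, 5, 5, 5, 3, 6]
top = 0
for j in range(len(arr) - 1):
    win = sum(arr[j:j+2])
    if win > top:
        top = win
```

Let's trace through this code step by step.

Initialize: arr = [8, 7, 6, 5, 5, 5, 3, 6]
Initialize: top = 0
Entering loop: for j in range(len(arr) - 1):
After iteration 1: j = 0, top = 15, win = 15
After iteration 2: j = 1, top = 15, win = 13
After iteration 3: j = 2, top = 15, win = 11
After iteration 4: j = 3, top = 15, win = 10
After iteration 5: j = 4, top = 15, win = 10
After iteration 6: j = 5, top = 15, win = 8
After iteration 7: j = 6, top = 15, win = 9
Loop ends.

Final answer: 15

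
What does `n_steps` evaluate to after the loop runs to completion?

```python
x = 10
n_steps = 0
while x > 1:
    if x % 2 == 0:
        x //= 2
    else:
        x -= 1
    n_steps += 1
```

Let's trace through this code step by step.

Initialize: x = 10
Initialize: n_steps = 0
Entering loop: while x > 1:
After iteration 1: x = 5, n_steps = 1
After iteration 2: x = 4, n_steps = 2
After iteration 3: x = 2, n_steps = 3
After iteration 4: x = 1, n_steps = 4
Loop ends.

Final answer: 4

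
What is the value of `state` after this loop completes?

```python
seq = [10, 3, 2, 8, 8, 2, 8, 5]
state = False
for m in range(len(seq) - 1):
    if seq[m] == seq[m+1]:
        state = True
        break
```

Let's trace through this code step by step.

Initialize: seq = [10, 3, 2, 8, 8, 2, 8, 5]
Initialize: state = False
Entering loop: for m in range(len(seq) - 1):
After iteration 1: m = 0, state = False
After iteration 2: m = 1, state = False
After iteration 3: m = 2, state = False
After iteration 4: m = 3, state = True
Loop ends.

Final answer: True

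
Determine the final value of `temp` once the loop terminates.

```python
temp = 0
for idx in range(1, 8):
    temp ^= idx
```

Let's trace through this code step by step.

Initialize: temp = 0
Entering loop: for idx in range(1, 8):
After iteration 1: idx = 1, temp = 1
After iteration 2: idx = 2, temp = 3
After iteration 3: idx = 3, temp = 0
After iteration 4: idx = 4, temp = 4
After iteration 5: idx = 5, temp = 1
After iteration 6: idx = 6, temp = 7
After iteration 7: idx = 7, temp = 0
Loop ends.

Final answer: 0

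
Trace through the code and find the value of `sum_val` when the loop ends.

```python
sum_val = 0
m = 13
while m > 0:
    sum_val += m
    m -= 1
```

Let's trace through this code step by step.

Initialize: sum_val = 0
Initialize: m = 13
Entering loop: while m > 0:
After iteration 1: sum_val = 13, m = 12
After iteration 2: sum_val = 25, m = 11
After iteration 3: sum_val = 36, m = 10
After iteration 4: sum_val = 46, m = 9
After iteration 5: sum_val = 55, m = 8
After iteration 6: sum_val = 63, m = 7
After iteration 7: sum_val = 70, m = 6
After iteration 8: sum_val = 76, m = 5
After iteration 9: sum_val = 81, m = 4
After iteration 10: sum_val = 85, m = 3
After iteration 11: sum_val = 88, m = 2
After iteration 12: sum_val = 90, m = 1
After iteration 13: sum_val = 91, m = 0
Loop ends.

Final answer: 91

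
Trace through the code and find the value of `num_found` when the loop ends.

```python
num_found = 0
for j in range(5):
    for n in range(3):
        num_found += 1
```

Let's trace through this code step by step.

Initialize: num_found = 0
Entering loop: for j in range(5):
After iteration 1: j = 0, num_found = 3
After iteration 2: j = 1, num_found = 6
After iteration 3: j = 2, num_found = 9
After iteration 4: j = 3, num_found = 12
After iteration 5: j = 4, num_found = 15
Loop ends.

Final answer: 15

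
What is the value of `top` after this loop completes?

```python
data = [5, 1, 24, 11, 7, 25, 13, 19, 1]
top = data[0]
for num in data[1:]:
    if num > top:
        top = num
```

Let's trace through this code step by step.

Initialize: data = [5, 1, 24, 11, 7, 25, 13, 19, 1]
Initialize: top = 5
Entering loop: for num in data[1:]:
After iteration 1: num = 1, top = 5
After iteration 2: num = 24, top = 24
After iteration 3: num = 11, top = 24
After iteration 4: num = 7, top = 24
After iteration 5: num = 25, top = 25
After iteration 6: num = 13, top = 25
After iteration 7: num = 19, top = 25
After iteration 8: num = 1, top = 25
Loop ends.

Final answer: 25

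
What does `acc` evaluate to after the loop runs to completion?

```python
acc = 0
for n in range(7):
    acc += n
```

Let's trace through this code step by step.

Initialize: acc = 0
Entering loop: for n in range(7):
After iteration 1: n = 0, acc = 0
After iteration 2: n = 1, acc = 1
After iteration 3: n = 2, acc = 3
After iteration 4: n = 3, acc = 6
After iteration 5: n = 4, acc = 10
After iteration 6: n = 5, acc = 15
After iteration 7: n = 6, acc = 21
Loop ends.

Final answer: 21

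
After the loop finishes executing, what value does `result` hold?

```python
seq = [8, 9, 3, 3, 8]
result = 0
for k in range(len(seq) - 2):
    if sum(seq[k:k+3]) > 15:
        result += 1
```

Let's trace through this code step by step.

Initialize: seq = [8, 9, 3, 3, 8]
Initialize: result = 0
Entering loop: for k in range(len(seq) - 2):
After iteration 1: k = 0, result = 1
After iteration 2: k = 1, result = 1
After iteration 3: k = 2, result = 1
Loop ends.

Final answer: 1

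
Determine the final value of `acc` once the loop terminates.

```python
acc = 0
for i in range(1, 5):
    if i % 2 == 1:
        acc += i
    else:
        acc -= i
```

Let's trace through this code step by step.

Initialize: acc = 0
Entering loop: for i in range(1, 5):
After iteration 1: i = 1, acc = 1
After iteration 2: i = 2, acc = -1
After iteration 3: i = 3, acc = 2
After iteration 4: i = 4, acc = -2
Loop ends.

Final answer: -2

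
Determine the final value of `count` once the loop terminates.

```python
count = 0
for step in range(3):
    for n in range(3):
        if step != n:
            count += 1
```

Let's trace through this code step by step.

Initialize: count = 0
Entering loop: for step in range(3):
After iteration 1: step = 0, count = 2
After iteration 2: step = 1, count = 4
After iteration 3: step = 2, count = 6
Loop ends.

Final answer: 6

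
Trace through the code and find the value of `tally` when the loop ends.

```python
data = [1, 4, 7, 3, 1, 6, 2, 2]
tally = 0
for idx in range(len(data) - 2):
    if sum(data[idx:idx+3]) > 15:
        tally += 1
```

Let's trace through this code step by step.

Initialize: data = [1, 4, 7, 3, 1, 6, 2, 2]
Initialize: tally = 0
Entering loop: for idx in range(len(data) - 2):
After iteration 1: idx = 0, tally = 0
After iteration 2: idx = 1, tally = 0
After iteration 3: idx = 2, tally = 0
After iteration 4: idx = 3, tally = 0
After iteration 5: idx = 4, tally = 0
After iteration 6: idx = 5, tally = 0
Loop ends.

Final answer: 0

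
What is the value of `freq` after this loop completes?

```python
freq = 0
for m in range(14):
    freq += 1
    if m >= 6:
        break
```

Let's trace through this code step by step.

Initialize: freq = 0
Entering loop: for m in range(14):
After iteration 1: m = 0, freq = 1
After iteration 2: m = 1, freq = 2
After iteration 3: m = 2, freq = 3
After iteration 4: m = 3, freq = 4
After iteration 5: m = 4, freq = 5
After iteration 6: m = 5, freq = 6
After iteration 7: m = 6, freq = 7
Loop ends.

Final answer: 7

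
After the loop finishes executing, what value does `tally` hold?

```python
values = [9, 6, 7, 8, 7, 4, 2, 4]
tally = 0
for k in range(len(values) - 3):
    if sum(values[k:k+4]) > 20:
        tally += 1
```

Let's trace through this code step by step.

Initialize: values = [9, 6, 7, 8, 7, 4, 2, 4]
Initialize: tally = 0
Entering loop: for k in range(len(values) - 3):
After iteration 1: k = 0, tally = 1
After iteration 2: k = 1, tally = 2
After iteration 3: k = 2, tally = 3
After iteration 4: k = 3, tally = 4
After iteration 5: k = 4, tally = 4
Loop ends.

Final answer: 4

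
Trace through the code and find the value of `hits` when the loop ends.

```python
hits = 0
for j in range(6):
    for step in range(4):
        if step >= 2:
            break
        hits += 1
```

Let's trace through this code step by step.

Initialize: hits = 0
Entering loop: for j in range(6):
After iteration 1: j = 0, hits = 2
After iteration 2: j = 1, hits = 4
After iteration 3: j = 2, hits = 6
After iteration 4: j = 3, hits = 8
After iteration 5: j = 4, hits = 10
After iteration 6: j = 5, hits = 12
Loop ends.

Final answer: 12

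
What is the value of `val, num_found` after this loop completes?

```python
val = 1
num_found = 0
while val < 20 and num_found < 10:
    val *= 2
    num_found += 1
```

Let's trace through this code step by step.

Initialize: val = 1
Initialize: num_found = 0
Entering loop: while val < 20 and num_found < 10:
After iteration 1: val = 2, num_found = 1
After iteration 2: val = 4, num_found = 2
After iteration 3: val = 8, num_found = 3
After iteration 4: val = 16, num_found = 4
After iteration 5: val = 32, num_found = 5
Loop ends.

Final answer: 32, 5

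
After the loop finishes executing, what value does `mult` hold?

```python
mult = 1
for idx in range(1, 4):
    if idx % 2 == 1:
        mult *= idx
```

Let's trace through this code step by step.

Initialize: mult = 1
Entering loop: for idx in range(1, 4):
After iteration 1: idx = 1, mult = 1
After iteration 2: idx = 2, mult = 1
After iteration 3: idx = 3, mult = 3
Loop ends.

Final answer: 3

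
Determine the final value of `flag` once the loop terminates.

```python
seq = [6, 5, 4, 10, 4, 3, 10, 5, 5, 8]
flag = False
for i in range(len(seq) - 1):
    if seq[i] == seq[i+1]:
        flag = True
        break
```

Let's trace through this code step by step.

Initialize: seq = [6, 5, 4, 10, 4, 3, 10, 5, 5, 8]
Initialize: flag = False
Entering loop: for i in range(len(seq) - 1):
After iteration 1: i = 0, flag = False
After iteration 2: i = 1, flag = False
After iteration 3: i = 2, flag = False
After iteration 4: i = 3, flag = False
After iteration 5: i = 4, flag = False
After iteration 6: i = 5, flag = False
After iteration 7: i = 6, flag = False
After iteration 8: i = 7, flag = True
Loop ends.

Final answer: True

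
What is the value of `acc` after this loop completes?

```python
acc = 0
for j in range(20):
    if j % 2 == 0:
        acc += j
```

Let's trace through this code step by step.

Initialize: acc = 0
Entering loop: for j in range(20):
After iteration 1: j = 0, acc = 0
After iteration 2: j = 1, acc = 0
After iteration 3: j = 2, acc = 2
After iteration 4: j = 3, acc = 2
After iteration 5: j = 4, acc = 6
After iteration 6: j = 5, acc = 6
After iteration 7: j = 6, acc = 12
After iteration 8: j = 7, acc = 12
After iteration 9: j = 8, acc = 20
After iteration 10: j = 9, acc = 20
After iteration 11: j = 10, acc = 30
After iteration 12: j = 11, acc = 30
After iteration 13: j = 12, acc = 42
After iteration 14: j = 13, acc = 42
After iteration 15: j = 14, acc = 56
After iteration 16: j = 15, acc = 56
After iteration 17: j = 16, acc = 72
After iteration 18: j = 17, acc = 72
After iteration 19: j = 18, acc = 90
After iteration 20: j = 19, acc = 90
Loop ends.

Final answer: 90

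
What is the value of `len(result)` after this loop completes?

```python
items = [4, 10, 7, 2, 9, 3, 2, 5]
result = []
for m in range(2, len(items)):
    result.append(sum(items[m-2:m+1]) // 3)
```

Let's trace through this code step by step.

Initialize: items = [4, 10, 7, 2, 9, 3, 2, 5]
Initialize: result = []
Entering loop: for m in range(2, len(items)):
After iteration 1: m = 2, result = [7]
After iteration 2: m = 3, result = [7, 6]
After iteration 3: m = 4, result = [7, 6, 6]
After iteration 4: m = 5, result = [7, 6, 6, 4]
After iteration 5: m = 6, result = [7, 6, 6, 4, 4]
After iteration 6: m = 7, result = [7, 6, 6, 4, 4, 3]
Loop ends.
len(result) = 6

Final answer: 6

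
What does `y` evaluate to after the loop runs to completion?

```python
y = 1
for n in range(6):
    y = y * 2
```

Let's trace through this code step by step.

Initialize: y = 1
Entering loop: for n in range(6):
After iteration 1: n = 0, y = 2
After iteration 2: n = 1, y = 4
After iteration 3: n = 2, y = 8
After iteration 4: n = 3, y = 16
After iteration 5: n = 4, y = 32
After iteration 6: n = 5, y = 64
Loop ends.

Final answer: 64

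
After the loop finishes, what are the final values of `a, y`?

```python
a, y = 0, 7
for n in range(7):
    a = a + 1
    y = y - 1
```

Let's trace through this code step by step.

Initialize: a = 0
Initialize: y = 7
Entering loop: for n in range(7):
After iteration 1: n = 0, a = 1, y = 6
After iteration 2: n = 1, a = 2, y = 5
After iteration 3: n = 2, a = 3, y = 4
After iteration 4: n = 3, a = 4, y = 3
After iteration 5: n = 4, a = 5, y = 2
After iteration 6: n = 5, a = 6, y = 1
After iteration 7: n = 6, a = 7, y = 0
Loop ends.

Final answer: 7, 0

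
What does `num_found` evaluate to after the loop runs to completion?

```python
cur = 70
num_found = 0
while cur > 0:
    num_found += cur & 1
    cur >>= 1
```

Let's trace through this code step by step.

Initialize: cur = 70
Initialize: num_found = 0
Entering loop: while cur > 0:
After iteration 1: cur = 35, num_found = 0
After iteration 2: cur = 17, num_found = 1
After iteration 3: cur = 8, num_found = 2
After iteration 4: cur = 4, num_found = 2
After iteration 5: cur = 2, num_found = 2
After iteration 6: cur = 1, num_found = 2
After iteration 7: cur = 0, num_found = 3
Loop ends.

Final answer: 3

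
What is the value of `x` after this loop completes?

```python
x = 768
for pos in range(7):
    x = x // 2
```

Let's trace through this code step by step.

Initialize: x = 768
Entering loop: for pos in range(7):
After iteration 1: pos = 0, x = 384
After iteration 2: pos = 1, x = 192
After iteration 3: pos = 2, x = 96
After iteration 4: pos = 3, x = 48
After iteration 5: pos = 4, x = 24
After iteration 6: pos = 5, x = 12
After iteration 7: pos = 6, x = 6
Loop ends.

Final answer: 6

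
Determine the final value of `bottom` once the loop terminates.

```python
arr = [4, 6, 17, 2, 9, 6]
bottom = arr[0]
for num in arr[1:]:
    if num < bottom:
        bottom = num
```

Let's trace through this code step by step.

Initialize: arr = [4, 6, 17, 2, 9, 6]
Initialize: bottom = 4
Entering loop: for num in arr[1:]:
After iteration 1: num = 6, bottom = 4
After iteration 2: num = 17, bottom = 4
After iteration 3: num = 2, bottom = 2
After iteration 4: num = 9, bottom = 2
After iteration 5: num = 6, bottom = 2
Loop ends.

Final answer: 2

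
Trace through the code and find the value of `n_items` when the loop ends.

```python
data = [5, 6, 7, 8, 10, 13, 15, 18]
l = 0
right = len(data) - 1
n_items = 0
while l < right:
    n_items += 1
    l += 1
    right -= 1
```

Let's trace through this code step by step.

Initialize: data = [5, 6, 7, 8, 10, 13, 15, 18]
Initialize: l = 0
Initialize: right = 7
Initialize: n_items = 0
Entering loop: while l < right:
After iteration 1: l = 1, right = 6, n_items = 1
After iteration 2: l = 2, right = 5, n_items = 2
After iteration 3: l = 3, right = 4, n_items = 3
After iteration 4: l = 4, right = 3, n_items = 4
Loop ends.

Final answer: 4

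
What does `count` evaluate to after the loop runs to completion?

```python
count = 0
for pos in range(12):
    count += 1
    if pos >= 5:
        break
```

Let's trace through this code step by step.

Initialize: count = 0
Entering loop: for pos in range(12):
After iteration 1: pos = 0, count = 1
After iteration 2: pos = 1, count = 2
After iteration 3: pos = 2, count = 3
After iteration 4: pos = 3, count = 4
After iteration 5: pos = 4, count = 5
After iteration 6: pos = 5, count = 6
Loop ends.

Final answer: 6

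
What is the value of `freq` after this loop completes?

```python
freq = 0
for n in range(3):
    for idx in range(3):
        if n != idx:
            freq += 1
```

Let's trace through this code step by step.

Initialize: freq = 0
Entering loop: for n in range(3):
After iteration 1: n = 0, freq = 2
After iteration 2: n = 1, freq = 4
After iteration 3: n = 2, freq = 6
Loop ends.

Final answer: 6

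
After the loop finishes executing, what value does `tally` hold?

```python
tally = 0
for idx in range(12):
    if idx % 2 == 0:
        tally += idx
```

Let's trace through this code step by step.

Initialize: tally = 0
Entering loop: for idx in range(12):
After iteration 1: idx = 0, tally = 0
After iteration 2: idx = 1, tally = 0
After iteration 3: idx = 2, tally = 2
After iteration 4: idx = 3, tally = 2
After iteration 5: idx = 4, tally = 6
After iteration 6: idx = 5, tally = 6
After iteration 7: idx = 6, tally = 12
After iteration 8: idx = 7, tally = 12
After iteration 9: idx = 8, tally = 20
After iteration 10: idx = 9, tally = 20
After iteration 11: idx = 10, tally = 30
After iteration 12: idx = 11, tally = 30
Loop ends.

Final answer: 30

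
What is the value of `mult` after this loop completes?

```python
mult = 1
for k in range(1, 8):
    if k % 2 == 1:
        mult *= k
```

Let's trace through this code step by step.

Initialize: mult = 1
Entering loop: for k in range(1, 8):
After iteration 1: k = 1, mult = 1
After iteration 2: k = 2, mult = 1
After iteration 3: k = 3, mult = 3
After iteration 4: k = 4, mult = 3
After iteration 5: k = 5, mult = 15
After iteration 6: k = 6, mult = 15
After iteration 7: k = 7, mult = 105
Loop ends.

Final answer: 105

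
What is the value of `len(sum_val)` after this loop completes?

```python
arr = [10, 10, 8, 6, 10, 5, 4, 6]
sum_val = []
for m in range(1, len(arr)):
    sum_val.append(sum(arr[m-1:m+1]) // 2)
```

Let's trace through this code step by step.

Initialize: arr = [10, 10, 8, 6, 10, 5, 4, 6]
Initialize: sum_val = []
Entering loop: for m in range(1, len(arr)):
After iteration 1: m = 1, sum_val = [10]
After iteration 2: m = 2, sum_val = [10, 9]
After iteration 3: m = 3, sum_val = [10, 9, 7]
After iteration 4: m = 4, sum_val = [10, 9, 7, 8]
After iteration 5: m = 5, sum_val = [10, 9, 7, 8, 7]
After iteration 6: m = 6, sum_val = [10, 9, 7, 8, 7, 4]
After iteration 7: m = 7, sum_val = [10, 9, 7, 8, 7, 4, 5]
Loop ends.
len(sum_val) = 7

Final answer: 7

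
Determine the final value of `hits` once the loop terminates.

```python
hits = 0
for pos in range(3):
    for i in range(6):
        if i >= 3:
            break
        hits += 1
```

Let's trace through this code step by step.

Initialize: hits = 0
Entering loop: for pos in range(3):
After iteration 1: pos = 0, hits = 3
After iteration 2: pos = 1, hits = 6
After iteration 3: pos = 2, hits = 9
Loop ends.

Final answer: 9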